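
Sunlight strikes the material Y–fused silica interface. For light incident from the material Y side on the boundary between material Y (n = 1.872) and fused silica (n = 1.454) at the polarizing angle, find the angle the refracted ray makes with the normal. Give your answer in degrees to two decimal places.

θ_t ≈ 52.16°

tan θ_B = n₂/n₁ = 1.454/1.872 = 0.7767, so θ_B = 37.84°.
At Brewster's angle the reflected and refracted rays are perpendicular, so θ_t = 90° − θ_B = 90° − 37.84° = 52.16°.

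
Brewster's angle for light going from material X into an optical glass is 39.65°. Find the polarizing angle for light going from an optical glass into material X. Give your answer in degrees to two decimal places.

Reversing the direction swaps n₁ and n₂, so tan θ_B' = 1/tan θ_B and θ_B' = 90° − θ_B.
Hence θ_B' = 90° − 39.65° = 50.35°.

θ_B' ≈ 50.35°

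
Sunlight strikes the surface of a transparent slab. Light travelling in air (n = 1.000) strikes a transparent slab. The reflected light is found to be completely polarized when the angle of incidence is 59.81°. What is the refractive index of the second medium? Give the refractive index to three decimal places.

At Brewster's angle, tan θ_B = n₂/n₁ with n₁ on the incident side (air) and n₂ on the transmitted side (a transparent slab).
n₂ = n₁ tan θ_B = 1.000 × tan 59.81° = 1.719.

n ≈ 1.719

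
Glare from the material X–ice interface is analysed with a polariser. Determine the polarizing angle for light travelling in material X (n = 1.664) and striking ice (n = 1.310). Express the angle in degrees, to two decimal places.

θ_B ≈ 38.21°

Brewster's condition: tan θ_B = n₂/n₁ = 1.310/1.664 = 0.7873.
θ_B = arctan(0.7873) = 38.21°.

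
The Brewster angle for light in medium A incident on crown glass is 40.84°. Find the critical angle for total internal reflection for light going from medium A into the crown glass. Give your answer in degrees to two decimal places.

tan θ_B = n₂/n₁ = tan 40.84° = 0.8644.
Total internal reflection: sin θ_c = n₂/n₁ = 0.8644.
θ_c = arcsin(0.8644) = 59.81°.

θ_c ≈ 59.81°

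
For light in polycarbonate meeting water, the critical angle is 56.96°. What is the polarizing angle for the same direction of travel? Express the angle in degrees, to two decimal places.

θ_B ≈ 39.97°

At the critical angle sin θ_c = n₂/n₁, giving n₂/n₁ = sin 56.96° = 0.8383.
Then tan θ_B = n₂/n₁ = 0.8383, so θ_B = arctan 0.8383 = 39.97°.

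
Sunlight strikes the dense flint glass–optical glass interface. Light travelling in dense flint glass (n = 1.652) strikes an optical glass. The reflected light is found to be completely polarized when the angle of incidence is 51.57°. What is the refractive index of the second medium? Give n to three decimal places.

n ≈ 2.082

At Brewster's angle, tan θ_B = n₂/n₁ with n₁ on the incident side (dense flint glass) and n₂ on the transmitted side (an optical glass).
n₂ = n₁ tan θ_B = 1.652 × tan 51.57° = 2.082.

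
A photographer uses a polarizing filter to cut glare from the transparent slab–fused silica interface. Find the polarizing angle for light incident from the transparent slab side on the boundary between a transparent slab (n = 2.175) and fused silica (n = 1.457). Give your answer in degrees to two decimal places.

θ_B ≈ 33.82°

Brewster's condition: tan θ_B = n₂/n₁ = 1.457/2.175 = 0.6699.
So θ_B = arctan 0.6699 = 33.82°.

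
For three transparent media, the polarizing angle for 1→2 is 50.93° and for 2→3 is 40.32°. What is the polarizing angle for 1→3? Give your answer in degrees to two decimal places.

θ_B ≈ 46.27°

Each Brewster angle gives a ratio: n₂/n₁ = tan 50.93° = 1.2318, n₃/n₂ = tan 40.32° = 0.8487.
So n₃/n₁ = (n₂/n₁)(n₃/n₂) = 1.2318 × 0.8487 = 1.0454.
θ_B(1→3) = arctan(1.0454) = 46.27°.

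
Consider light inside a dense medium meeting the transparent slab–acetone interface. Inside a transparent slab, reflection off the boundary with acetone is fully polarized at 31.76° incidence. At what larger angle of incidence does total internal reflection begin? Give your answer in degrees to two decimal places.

θ_c ≈ 38.25°

n₂/n₁ = tan 31.76° = 0.6191; the critical angle satisfies sin θ_c = n₂/n₁.
θ_c = arcsin(0.6191) = 38.25°.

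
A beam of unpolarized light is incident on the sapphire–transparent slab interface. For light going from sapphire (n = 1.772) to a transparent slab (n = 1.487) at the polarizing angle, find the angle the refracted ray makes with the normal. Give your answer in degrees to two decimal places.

θ_B = arctan(n₂/n₁) = arctan(1.487/1.772) = 40.00°.
Since θ_B + θ_t = 90° at Brewster incidence, θ_t = 90° − 40.00° = 50.00°.

θ_t ≈ 50.00°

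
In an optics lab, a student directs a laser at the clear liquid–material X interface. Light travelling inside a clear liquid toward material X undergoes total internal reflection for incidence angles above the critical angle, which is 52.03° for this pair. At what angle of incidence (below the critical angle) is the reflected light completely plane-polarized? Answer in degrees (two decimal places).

θ_B ≈ 38.25°

sin θ_c = n₂/n₁, so n₂/n₁ = sin 52.03° = 0.7883.
Brewster: tan θ_B = n₂/n₁ = 0.7883.
θ_B = arctan(0.7883) = 38.25°.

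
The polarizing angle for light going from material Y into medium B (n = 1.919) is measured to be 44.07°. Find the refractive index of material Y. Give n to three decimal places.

n ≈ 1.982

Brewster's law: tan θ_B = n₂/n₁ (light incident in material Y, refracted into medium B).
n₁ = n₂ / tan θ_B = 1.919 / tan 44.07° = 1.982.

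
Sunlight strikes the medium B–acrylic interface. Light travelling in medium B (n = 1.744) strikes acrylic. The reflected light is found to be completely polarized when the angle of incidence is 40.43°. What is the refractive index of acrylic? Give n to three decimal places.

Full polarization of the reflected beam means tan θ_B = n₂/n₁, where n₁ is the incident medium (medium B).
n₂ = n₁ tan θ_B = 1.744 × tan 40.43° = 1.486.

n ≈ 1.486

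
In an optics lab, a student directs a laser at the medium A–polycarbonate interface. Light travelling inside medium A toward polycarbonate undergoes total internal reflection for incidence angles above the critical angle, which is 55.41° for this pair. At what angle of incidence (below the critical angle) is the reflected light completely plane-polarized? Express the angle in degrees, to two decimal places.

θ_B ≈ 39.46°

At the critical angle sin θ_c = n₂/n₁, giving n₂/n₁ = sin 55.41° = 0.8232.
Then tan θ_B = n₂/n₁ = 0.8232, so θ_B = arctan 0.8232 = 39.46°.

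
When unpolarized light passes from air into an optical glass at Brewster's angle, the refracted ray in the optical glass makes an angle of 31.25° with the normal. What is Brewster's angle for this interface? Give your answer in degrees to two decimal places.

θ_B ≈ 58.75°

Brewster's condition makes the reflected and refracted beams perpendicular: θ_B + θ_t = 90°.
So θ_B = 90° − θ_t = 90° − 31.25° = 58.75°.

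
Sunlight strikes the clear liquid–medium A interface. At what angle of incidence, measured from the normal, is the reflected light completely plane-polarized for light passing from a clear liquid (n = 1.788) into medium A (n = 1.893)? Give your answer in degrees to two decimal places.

θ_B ≈ 46.63°

tan θ_B = n₂/n₁ = 1.893/1.788 = 1.0587. Taking the arctangent, θ_B = 46.63°.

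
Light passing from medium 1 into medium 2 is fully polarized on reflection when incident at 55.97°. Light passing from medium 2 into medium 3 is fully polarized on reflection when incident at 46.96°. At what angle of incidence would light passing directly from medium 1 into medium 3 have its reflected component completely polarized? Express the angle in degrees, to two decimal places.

θ_B ≈ 57.77°

Each Brewster angle gives a ratio: n₂/n₁ = tan 55.97° = 1.4809, n₃/n₂ = tan 46.96° = 1.0709.
Multiplying, n₃/n₁ = 1.4809 × 1.0709 = 1.5858, and θ_B(1→3) = arctan 1.5858 = 57.77°.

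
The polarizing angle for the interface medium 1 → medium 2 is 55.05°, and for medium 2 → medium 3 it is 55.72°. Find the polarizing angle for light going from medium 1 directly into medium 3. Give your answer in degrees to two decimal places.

θ_B ≈ 64.53°

tan θ_B(1→2) = n₂/n₁ = tan 55.05° = 1.4308.
tan θ_B(2→3) = n₃/n₂ = tan 55.72° = 1.4670.
So n₃/n₁ = (n₂/n₁)(n₃/n₂) = 1.4308 × 1.4670 = 2.0991.
θ_B(1→3) = arctan(2.0991) = 64.53°.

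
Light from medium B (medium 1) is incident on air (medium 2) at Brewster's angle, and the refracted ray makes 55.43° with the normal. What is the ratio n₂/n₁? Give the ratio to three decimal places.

n₂/n₁ ≈ 0.689

θ_B + θ_t = 90°, so θ_B = 90° − 55.43° = 34.57°.
tan θ_B = n₂/n₁, so n₂/n₁ = tan 34.57° = 0.689.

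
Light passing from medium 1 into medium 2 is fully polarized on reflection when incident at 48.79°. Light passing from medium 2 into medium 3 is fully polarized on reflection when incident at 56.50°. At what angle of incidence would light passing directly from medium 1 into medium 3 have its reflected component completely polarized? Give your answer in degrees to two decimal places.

θ_B ≈ 59.90°

Each Brewster angle gives a ratio: n₂/n₁ = tan 48.79° = 1.1419, n₃/n₂ = tan 56.50° = 1.5108.
Multiplying, n₃/n₁ = 1.1419 × 1.5108 = 1.7252, and θ_B(1→3) = arctan 1.7252 = 59.90°.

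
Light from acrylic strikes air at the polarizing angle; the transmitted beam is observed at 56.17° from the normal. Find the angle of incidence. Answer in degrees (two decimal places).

Brewster's condition makes the reflected and refracted beams perpendicular: θ_B + θ_t = 90°.
θ_B = 90° − 56.17° = 33.83°.

θ_B ≈ 33.83°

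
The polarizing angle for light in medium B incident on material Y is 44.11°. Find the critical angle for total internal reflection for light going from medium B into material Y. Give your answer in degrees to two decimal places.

θ_c ≈ 75.79°

From Brewster, n₂/n₁ = tan θ_B = tan 44.11° = 0.9694.
Then sin θ_c = n₂/n₁ = 0.9694, so θ_c = arcsin 0.9694 = 75.79°.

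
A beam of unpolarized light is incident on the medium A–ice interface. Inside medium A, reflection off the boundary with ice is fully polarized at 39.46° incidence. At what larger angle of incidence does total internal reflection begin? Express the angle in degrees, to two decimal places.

n₂/n₁ = tan 39.46° = 0.8232; the critical angle satisfies sin θ_c = n₂/n₁.
θ_c = arcsin(0.8232) = 55.40°.

θ_c ≈ 55.40°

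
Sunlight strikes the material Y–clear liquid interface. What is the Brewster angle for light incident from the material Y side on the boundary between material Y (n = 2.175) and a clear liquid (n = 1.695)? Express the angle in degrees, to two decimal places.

Brewster's condition: tan θ_B = n₂/n₁ = 1.695/2.175 = 0.7793.
θ_B = arctan(0.7793) = 37.93°.

θ_B ≈ 37.93°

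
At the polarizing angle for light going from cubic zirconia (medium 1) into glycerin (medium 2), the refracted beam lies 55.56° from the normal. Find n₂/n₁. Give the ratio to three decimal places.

θ_B + θ_t = 90°, so θ_B = 90° − 55.56° = 34.44°.
tan θ_B = n₂/n₁, so n₂/n₁ = tan 34.44° = 0.686.

n₂/n₁ ≈ 0.686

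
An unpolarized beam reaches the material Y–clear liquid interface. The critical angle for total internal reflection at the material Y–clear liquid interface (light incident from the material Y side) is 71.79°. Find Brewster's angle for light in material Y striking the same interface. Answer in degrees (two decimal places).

sin θ_c = n₂/n₁, so n₂/n₁ = sin 71.79° = 0.9499.
Brewster: tan θ_B = n₂/n₁ = 0.9499.
θ_B = arctan(0.9499) = 43.53°.

θ_B ≈ 43.53°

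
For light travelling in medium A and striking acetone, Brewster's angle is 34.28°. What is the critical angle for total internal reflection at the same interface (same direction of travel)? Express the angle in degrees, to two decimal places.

From Brewster, n₂/n₁ = tan θ_B = tan 34.28° = 0.6816.
Then sin θ_c = n₂/n₁ = 0.6816, so θ_c = arcsin 0.6816 = 42.97°.

θ_c ≈ 42.97°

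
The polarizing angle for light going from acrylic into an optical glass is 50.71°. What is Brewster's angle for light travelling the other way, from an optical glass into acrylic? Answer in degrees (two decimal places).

θ_B' ≈ 39.29°

Reversing the direction swaps n₁ and n₂, so tan θ_B' = 1/tan θ_B and θ_B' = 90° − θ_B.
Hence θ_B' = 90° − 50.71° = 39.29°.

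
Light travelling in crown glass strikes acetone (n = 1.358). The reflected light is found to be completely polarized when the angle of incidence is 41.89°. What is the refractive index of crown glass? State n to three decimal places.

n ≈ 1.514

Brewster's law: tan θ_B = n₂/n₁ (light incident in crown glass, refracted into acetone).
n₁ = n₂ / tan θ_B = 1.358 / tan 41.89° = 1.514.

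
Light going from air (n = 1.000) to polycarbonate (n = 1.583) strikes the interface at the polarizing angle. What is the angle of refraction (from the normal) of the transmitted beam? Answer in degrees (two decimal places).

θ_B = arctan(n₂/n₁) = arctan(1.583/1.000) = 57.72°.
At Brewster's angle the reflected and refracted rays are perpendicular, so θ_t = 90° − θ_B = 90° − 57.72° = 32.28°.

θ_t ≈ 32.28°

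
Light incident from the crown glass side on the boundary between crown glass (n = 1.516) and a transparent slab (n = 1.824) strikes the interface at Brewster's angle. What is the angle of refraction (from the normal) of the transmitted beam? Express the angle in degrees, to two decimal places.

θ_t ≈ 39.73°

tan θ_B = n₂/n₁ = 1.824/1.516 = 1.2032, so θ_B = 50.27°.
The refracted ray is perpendicular to the reflected ray, so θ_t = 90° − θ_B = 39.73°.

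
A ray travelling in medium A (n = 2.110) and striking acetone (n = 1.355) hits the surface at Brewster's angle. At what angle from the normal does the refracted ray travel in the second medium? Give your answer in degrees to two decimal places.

θ_B = arctan(n₂/n₁) = arctan(1.355/2.110) = 32.71°.
At Brewster's angle the reflected and refracted rays are perpendicular, so θ_t = 90° − θ_B = 90° − 32.71° = 57.29°.

θ_t ≈ 57.29°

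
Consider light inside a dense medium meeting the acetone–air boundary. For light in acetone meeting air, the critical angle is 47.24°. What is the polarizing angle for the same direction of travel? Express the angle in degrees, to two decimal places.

sin θ_c = n₂/n₁, so n₂/n₁ = sin 47.24° = 0.7342.
Brewster: tan θ_B = n₂/n₁ = 0.7342.
θ_B = arctan(0.7342) = 36.29°.

θ_B ≈ 36.29°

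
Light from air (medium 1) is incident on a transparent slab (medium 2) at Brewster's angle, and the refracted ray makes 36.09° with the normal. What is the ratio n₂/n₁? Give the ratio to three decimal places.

n₂/n₁ ≈ 1.372

At Brewster incidence θ_B = 90° − θ_t = 90° − 36.09° = 53.91°.
tan θ_B = n₂/n₁, so n₂/n₁ = tan 53.91° = 1.372.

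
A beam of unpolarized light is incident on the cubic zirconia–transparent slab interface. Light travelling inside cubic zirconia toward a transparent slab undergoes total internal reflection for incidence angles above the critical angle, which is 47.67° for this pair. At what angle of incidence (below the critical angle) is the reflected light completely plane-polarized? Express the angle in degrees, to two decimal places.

n₂/n₁ = sin θ_c = sin 47.67° = 0.7393.
tan θ_B equals the same ratio, so θ_B = arctan(0.7393) = 36.47°.

θ_B ≈ 36.47°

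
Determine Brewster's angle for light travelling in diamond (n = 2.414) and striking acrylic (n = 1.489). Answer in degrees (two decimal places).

θ_B ≈ 31.67°

Here n₂/n₁ = 1.489/2.414 = 0.6168, and Brewster's law gives tan θ_B = n₂/n₁.
So θ_B = arctan 0.6168 = 31.67°.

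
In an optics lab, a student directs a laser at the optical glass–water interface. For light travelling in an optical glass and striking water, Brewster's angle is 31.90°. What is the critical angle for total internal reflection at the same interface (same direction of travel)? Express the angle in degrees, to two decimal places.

From Brewster, n₂/n₁ = tan θ_B = tan 31.90° = 0.6224.
Then sin θ_c = n₂/n₁ = 0.6224, so θ_c = arcsin 0.6224 = 38.49°.

θ_c ≈ 38.49°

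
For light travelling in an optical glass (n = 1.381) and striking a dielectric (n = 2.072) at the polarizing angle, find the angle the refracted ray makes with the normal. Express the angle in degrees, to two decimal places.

First find Brewster's angle: tan θ_B = 2.072/1.381 = 1.5004, giving θ_B = 56.32°.
The refracted ray is perpendicular to the reflected ray, so θ_t = 90° − θ_B = 33.68°.

θ_t ≈ 33.68°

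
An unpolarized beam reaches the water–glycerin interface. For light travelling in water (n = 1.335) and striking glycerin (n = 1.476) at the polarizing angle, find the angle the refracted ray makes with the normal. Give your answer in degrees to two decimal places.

θ_t ≈ 42.13°

θ_B = arctan(n₂/n₁) = arctan(1.476/1.335) = 47.87°.
Since θ_B + θ_t = 90° at Brewster incidence, θ_t = 90° − 47.87° = 42.13°.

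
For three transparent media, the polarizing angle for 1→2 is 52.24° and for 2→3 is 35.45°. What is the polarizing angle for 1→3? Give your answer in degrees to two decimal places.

θ_B ≈ 42.59°

Each Brewster angle gives a ratio: n₂/n₁ = tan 52.24° = 1.2911, n₃/n₂ = tan 35.45° = 0.7120.
So n₃/n₁ = (n₂/n₁)(n₃/n₂) = 1.2911 × 0.7120 = 0.9192.
θ_B(1→3) = arctan(0.9192) = 42.59°.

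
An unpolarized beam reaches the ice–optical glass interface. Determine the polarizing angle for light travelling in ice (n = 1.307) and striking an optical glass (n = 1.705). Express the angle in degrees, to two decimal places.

tan θ_B = n₂/n₁ = 1.705/1.307 = 1.3045. Taking the arctangent, θ_B = 52.53°.

θ_B ≈ 52.53°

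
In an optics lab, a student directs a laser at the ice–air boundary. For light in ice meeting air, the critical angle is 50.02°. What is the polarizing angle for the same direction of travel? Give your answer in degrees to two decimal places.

θ_B ≈ 37.46°

n₂/n₁ = sin θ_c = sin 50.02° = 0.7663.
tan θ_B equals the same ratio, so θ_B = arctan(0.7663) = 37.46°.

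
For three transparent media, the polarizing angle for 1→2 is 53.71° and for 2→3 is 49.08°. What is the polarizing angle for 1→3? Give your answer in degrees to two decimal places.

tan θ_B(1→2) = n₂/n₁ = tan 53.71° = 1.3618.
tan θ_B(2→3) = n₃/n₂ = tan 49.08° = 1.1536.
n₃/n₁ = 1.5710. Then tan θ_B(1→3) = n₃/n₁, so θ_B(1→3) = arctan(1.5710) = 57.52°.

θ_B ≈ 57.52°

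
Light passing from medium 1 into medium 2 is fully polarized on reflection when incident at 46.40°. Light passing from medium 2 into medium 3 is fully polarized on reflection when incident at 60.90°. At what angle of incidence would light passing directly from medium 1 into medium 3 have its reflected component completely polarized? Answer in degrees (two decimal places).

n₂/n₁ = tan 46.40° = 1.0501 and n₃/n₂ = tan 60.90° = 1.7966.
So n₃/n₁ = (n₂/n₁)(n₃/n₂) = 1.0501 × 1.7966 = 1.8867.
θ_B(1→3) = arctan(1.8867) = 62.07°.

θ_B ≈ 62.07°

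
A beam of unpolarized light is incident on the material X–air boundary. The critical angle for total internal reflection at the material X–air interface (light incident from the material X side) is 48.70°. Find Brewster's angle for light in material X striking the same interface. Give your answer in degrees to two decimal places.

At the critical angle sin θ_c = n₂/n₁, giving n₂/n₁ = sin 48.70° = 0.7513.
Then tan θ_B = n₂/n₁ = 0.7513, so θ_B = arctan 0.7513 = 36.92°.

θ_B ≈ 36.92°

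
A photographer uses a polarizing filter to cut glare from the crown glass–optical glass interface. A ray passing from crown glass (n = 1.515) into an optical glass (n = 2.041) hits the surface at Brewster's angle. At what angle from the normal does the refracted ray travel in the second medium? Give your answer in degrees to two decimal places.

θ_t ≈ 36.59°

θ_B = arctan(n₂/n₁) = arctan(2.041/1.515) = 53.41°.
Since θ_B + θ_t = 90° at Brewster incidence, θ_t = 90° − 53.41° = 36.59°.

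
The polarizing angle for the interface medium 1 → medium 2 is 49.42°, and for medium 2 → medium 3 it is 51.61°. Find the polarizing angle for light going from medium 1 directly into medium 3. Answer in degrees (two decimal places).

n₂/n₁ = tan 49.42° = 1.1675 and n₃/n₂ = tan 51.61° = 1.2621.
n₃/n₁ = 1.4736. Then tan θ_B(1→3) = n₃/n₁, so θ_B(1→3) = arctan(1.4736) = 55.84°.

θ_B ≈ 55.84°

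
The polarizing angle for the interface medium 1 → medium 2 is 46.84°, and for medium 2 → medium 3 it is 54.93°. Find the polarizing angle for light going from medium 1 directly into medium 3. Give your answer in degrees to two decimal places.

tan θ_B(1→2) = n₂/n₁ = tan 46.84° = 1.0664.
tan θ_B(2→3) = n₃/n₂ = tan 54.93° = 1.4244.
Multiplying, n₃/n₁ = 1.0664 × 1.4244 = 1.5190, and θ_B(1→3) = arctan 1.5190 = 56.64°.

θ_B ≈ 56.64°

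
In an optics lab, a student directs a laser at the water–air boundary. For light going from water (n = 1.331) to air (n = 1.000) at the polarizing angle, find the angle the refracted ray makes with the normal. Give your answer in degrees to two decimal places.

tan θ_B = n₂/n₁ = 1.000/1.331 = 0.7513, so θ_B = 36.92°.
Since θ_B + θ_t = 90° at Brewster incidence, θ_t = 90° − 36.92° = 53.08°.

θ_t ≈ 53.08°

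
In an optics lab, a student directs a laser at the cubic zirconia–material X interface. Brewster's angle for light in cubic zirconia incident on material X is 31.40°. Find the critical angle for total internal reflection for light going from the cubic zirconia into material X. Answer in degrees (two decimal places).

θ_c ≈ 37.62°

n₂/n₁ = tan 31.40° = 0.6104; the critical angle satisfies sin θ_c = n₂/n₁.
θ_c = arcsin(0.6104) = 37.62°.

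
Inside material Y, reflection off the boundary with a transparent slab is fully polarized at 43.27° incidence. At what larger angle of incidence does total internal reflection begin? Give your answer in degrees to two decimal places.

tan θ_B = n₂/n₁ = tan 43.27° = 0.9414.
Total internal reflection: sin θ_c = n₂/n₁ = 0.9414.
θ_c = arcsin(0.9414) = 70.28°.

θ_c ≈ 70.28°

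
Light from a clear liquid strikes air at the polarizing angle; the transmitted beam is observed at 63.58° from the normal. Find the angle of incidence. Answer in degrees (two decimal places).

Brewster's condition makes the reflected and refracted beams perpendicular: θ_B + θ_t = 90°.
So θ_B = 90° − θ_t = 90° − 63.58° = 26.42°.

θ_B ≈ 26.42°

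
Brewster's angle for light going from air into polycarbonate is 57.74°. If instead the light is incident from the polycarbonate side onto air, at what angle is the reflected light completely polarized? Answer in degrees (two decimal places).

tan θ_B' = n₁/n₂ = 1/tan θ_B, so θ_B' = 90° − θ_B.
θ_B' = 90° − 57.74° = 32.26°.

θ_B' ≈ 32.26°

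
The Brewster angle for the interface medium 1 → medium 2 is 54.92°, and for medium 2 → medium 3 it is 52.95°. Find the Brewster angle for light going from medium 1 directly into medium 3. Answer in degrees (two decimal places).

Each Brewster angle gives a ratio: n₂/n₁ = tan 54.92° = 1.4239, n₃/n₂ = tan 52.95° = 1.3246.
n₃/n₁ = 1.8862. Then tan θ_B(1→3) = n₃/n₁, so θ_B(1→3) = arctan(1.8862) = 62.07°.

θ_B ≈ 62.07°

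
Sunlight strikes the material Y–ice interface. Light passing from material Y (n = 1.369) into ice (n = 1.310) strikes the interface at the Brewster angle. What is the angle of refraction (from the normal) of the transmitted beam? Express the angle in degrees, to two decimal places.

θ_t ≈ 46.26°

θ_B = arctan(n₂/n₁) = arctan(1.310/1.369) = 43.74°.
Since θ_B + θ_t = 90° at Brewster incidence, θ_t = 90° − 43.74° = 46.26°.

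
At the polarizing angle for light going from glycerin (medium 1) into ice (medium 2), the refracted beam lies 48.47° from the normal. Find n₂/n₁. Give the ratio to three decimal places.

n₂/n₁ ≈ 0.886

θ_B + θ_t = 90°, so θ_B = 90° − 48.47° = 41.53°.
Then n₂/n₁ = tan θ_B = tan 41.53° = 0.886.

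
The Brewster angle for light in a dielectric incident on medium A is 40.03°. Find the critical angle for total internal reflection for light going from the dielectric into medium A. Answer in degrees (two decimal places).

θ_c ≈ 57.14°

From Brewster, n₂/n₁ = tan θ_B = tan 40.03° = 0.8400.
Then sin θ_c = n₂/n₁ = 0.8400, so θ_c = arcsin 0.8400 = 57.14°.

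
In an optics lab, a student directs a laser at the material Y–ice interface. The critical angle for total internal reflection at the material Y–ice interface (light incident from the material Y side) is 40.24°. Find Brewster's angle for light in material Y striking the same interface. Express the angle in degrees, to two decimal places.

θ_B ≈ 32.86°

sin θ_c = n₂/n₁, so n₂/n₁ = sin 40.24° = 0.6460.
Brewster: tan θ_B = n₂/n₁ = 0.6460.
θ_B = arctan(0.6460) = 32.86°.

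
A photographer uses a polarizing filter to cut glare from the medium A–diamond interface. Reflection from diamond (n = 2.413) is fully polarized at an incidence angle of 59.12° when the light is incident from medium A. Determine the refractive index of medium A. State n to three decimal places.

n ≈ 1.443

At Brewster's angle, tan θ_B = n₂/n₁ with n₁ on the incident side (medium A) and n₂ on the transmitted side (diamond).
n₁ = n₂ / tan θ_B = 2.413 / tan 59.12° = 1.443.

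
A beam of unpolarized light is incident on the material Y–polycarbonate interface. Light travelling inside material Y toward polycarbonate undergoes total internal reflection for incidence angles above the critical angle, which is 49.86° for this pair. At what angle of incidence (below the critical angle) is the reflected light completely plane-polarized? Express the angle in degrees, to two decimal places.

θ_B ≈ 37.40°

At the critical angle sin θ_c = n₂/n₁, giving n₂/n₁ = sin 49.86° = 0.7645.
Then tan θ_B = n₂/n₁ = 0.7645, so θ_B = arctan 0.7645 = 37.40°.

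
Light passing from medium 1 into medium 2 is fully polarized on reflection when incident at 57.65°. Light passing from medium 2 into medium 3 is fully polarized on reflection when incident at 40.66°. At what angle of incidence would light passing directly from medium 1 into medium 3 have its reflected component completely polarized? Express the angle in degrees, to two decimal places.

tan θ_B(1→2) = n₂/n₁ = tan 57.65° = 1.5788.
tan θ_B(2→3) = n₃/n₂ = tan 40.66° = 0.8589.
So n₃/n₁ = (n₂/n₁)(n₃/n₂) = 1.5788 × 0.8589 = 1.3561.
θ_B(1→3) = arctan(1.3561) = 53.59°.

θ_B ≈ 53.59°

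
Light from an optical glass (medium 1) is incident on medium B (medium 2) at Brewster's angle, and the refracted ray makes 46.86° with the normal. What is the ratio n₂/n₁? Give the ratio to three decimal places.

n₂/n₁ ≈ 0.937

θ_B + θ_t = 90°, so θ_B = 90° − 46.86° = 43.14°.
Then n₂/n₁ = tan θ_B = tan 43.14° = 0.937.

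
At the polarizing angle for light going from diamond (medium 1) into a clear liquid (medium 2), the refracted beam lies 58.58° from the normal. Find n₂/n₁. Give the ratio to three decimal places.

θ_B + θ_t = 90°, so θ_B = 90° − 58.58° = 31.42°.
tan θ_B = n₂/n₁, so n₂/n₁ = tan 31.42° = 0.611.

n₂/n₁ ≈ 0.611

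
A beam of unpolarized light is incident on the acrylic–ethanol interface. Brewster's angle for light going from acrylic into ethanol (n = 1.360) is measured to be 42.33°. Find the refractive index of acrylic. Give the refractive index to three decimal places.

n ≈ 1.493

At Brewster's angle, tan θ_B = n₂/n₁ with n₁ on the incident side (acrylic) and n₂ on the transmitted side (ethanol).
n₁ = n₂ / tan θ_B = 1.360 / tan 42.33° = 1.493.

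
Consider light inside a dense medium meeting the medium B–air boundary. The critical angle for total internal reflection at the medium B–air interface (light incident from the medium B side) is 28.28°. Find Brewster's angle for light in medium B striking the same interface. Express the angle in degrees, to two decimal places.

θ_B ≈ 25.35°

At the critical angle sin θ_c = n₂/n₁, giving n₂/n₁ = sin 28.28° = 0.4738.
Then tan θ_B = n₂/n₁ = 0.4738, so θ_B = arctan 0.4738 = 25.35°.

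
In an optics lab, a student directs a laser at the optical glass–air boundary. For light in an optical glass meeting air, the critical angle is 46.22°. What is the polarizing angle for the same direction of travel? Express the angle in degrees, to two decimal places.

θ_B ≈ 35.83°

n₂/n₁ = sin θ_c = sin 46.22° = 0.7220.
tan θ_B equals the same ratio, so θ_B = arctan(0.7220) = 35.83°.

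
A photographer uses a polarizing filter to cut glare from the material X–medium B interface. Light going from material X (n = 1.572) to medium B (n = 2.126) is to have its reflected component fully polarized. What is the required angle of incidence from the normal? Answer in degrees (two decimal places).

θ_B ≈ 53.52°

tan θ_B = n₂/n₁ = 2.126/1.572 = 1.3524.
So θ_B = arctan 1.3524 = 53.52°.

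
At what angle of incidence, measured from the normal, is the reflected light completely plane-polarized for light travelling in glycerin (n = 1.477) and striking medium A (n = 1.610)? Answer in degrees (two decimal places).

θ_B ≈ 47.47°

Brewster's condition: tan θ_B = n₂/n₁ = 1.610/1.477 = 1.0900.
θ_B = arctan(1.0900) = 47.47°.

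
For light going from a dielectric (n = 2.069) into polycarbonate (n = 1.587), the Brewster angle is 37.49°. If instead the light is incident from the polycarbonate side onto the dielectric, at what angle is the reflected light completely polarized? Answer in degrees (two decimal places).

θ_B' ≈ 52.51°

Reversing the direction swaps n₁ and n₂, so tan θ_B' = 1/tan θ_B and θ_B' = 90° − θ_B.
Hence θ_B' = 90° − 37.49° = 52.51°.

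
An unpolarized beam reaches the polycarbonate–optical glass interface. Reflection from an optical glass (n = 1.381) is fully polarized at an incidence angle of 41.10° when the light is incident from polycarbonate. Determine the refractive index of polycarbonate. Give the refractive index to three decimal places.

At the Brewster angle, tan θ_B = n₂/n₁ with n₁ on the incident side (polycarbonate) and n₂ on the transmitted side (an optical glass).
n₁ = n₂ / tan θ_B = 1.381 / tan 41.10° = 1.583.

n ≈ 1.583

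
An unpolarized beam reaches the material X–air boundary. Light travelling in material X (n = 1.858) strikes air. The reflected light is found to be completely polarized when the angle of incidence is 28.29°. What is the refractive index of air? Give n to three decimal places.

Brewster's law: tan θ_B = n₂/n₁ (light incident in material X, refracted into air).
n₂ = n₁ tan θ_B = 1.858 × tan 28.29° = 1.000.

n ≈ 1.000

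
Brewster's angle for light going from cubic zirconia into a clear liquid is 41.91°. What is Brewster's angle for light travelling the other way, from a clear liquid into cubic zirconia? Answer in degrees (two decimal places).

θ_B' ≈ 48.09°

The two Brewster angles are complementary: θ_B' = 90° − θ_B = 90° − 41.91° = 48.09°.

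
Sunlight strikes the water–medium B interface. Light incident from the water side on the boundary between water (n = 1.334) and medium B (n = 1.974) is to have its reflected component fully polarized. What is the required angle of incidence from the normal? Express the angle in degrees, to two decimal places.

θ_B ≈ 55.95°

At Brewster's angle the reflected and refracted rays are perpendicular, which with Snell's law gives tan θ_B = n₂/n₁.
Here n₂/n₁ = 1.974/1.334 = 1.4798, and Brewster's law gives tan θ_B = n₂/n₁.
So θ_B = arctan 1.4798 = 55.95°.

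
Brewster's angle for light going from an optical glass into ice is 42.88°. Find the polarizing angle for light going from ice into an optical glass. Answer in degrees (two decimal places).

Reversing the direction swaps n₁ and n₂, so tan θ_B' = 1/tan θ_B and θ_B' = 90° − θ_B.
Hence θ_B' = 90° − 42.88° = 47.12°.

θ_B' ≈ 47.12°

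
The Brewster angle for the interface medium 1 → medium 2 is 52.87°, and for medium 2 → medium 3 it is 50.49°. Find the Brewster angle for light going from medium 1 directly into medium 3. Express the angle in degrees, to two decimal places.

θ_B ≈ 58.02°

n₂/n₁ = tan 52.87° = 1.3208 and n₃/n₂ = tan 50.49° = 1.2127.
n₃/n₁ = 1.6017. Then tan θ_B(1→3) = n₃/n₁, so θ_B(1→3) = arctan(1.6017) = 58.02°.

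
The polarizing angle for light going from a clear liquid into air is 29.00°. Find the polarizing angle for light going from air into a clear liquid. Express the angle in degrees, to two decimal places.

The two Brewster angles are complementary: θ_B' = 90° − θ_B = 90° − 29.00° = 61.00°.

θ_B' ≈ 61.00°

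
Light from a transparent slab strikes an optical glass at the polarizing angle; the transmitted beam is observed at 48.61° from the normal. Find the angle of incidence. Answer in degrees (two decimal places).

Brewster's condition makes the reflected and refracted beams perpendicular: θ_B + θ_t = 90°.
So θ_B = 90° − θ_t = 90° − 48.61° = 41.39°.

θ_B ≈ 41.39°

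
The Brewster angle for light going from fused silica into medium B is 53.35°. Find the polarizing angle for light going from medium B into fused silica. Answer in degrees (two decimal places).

θ_B' ≈ 36.65°

tan θ_B' = n₁/n₂ = 1/tan θ_B, so θ_B' = 90° − θ_B.
θ_B' = 90° − 53.35° = 36.65°.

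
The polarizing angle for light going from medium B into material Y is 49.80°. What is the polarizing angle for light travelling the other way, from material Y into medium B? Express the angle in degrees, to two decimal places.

θ_B' ≈ 40.20°

The two Brewster angles are complementary: θ_B' = 90° − θ_B = 90° − 49.80° = 40.20°.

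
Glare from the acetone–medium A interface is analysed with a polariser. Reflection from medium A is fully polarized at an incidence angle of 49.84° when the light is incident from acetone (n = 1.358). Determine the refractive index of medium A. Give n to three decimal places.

Brewster's law: tan θ_B = n₂/n₁ (light incident in acetone, refracted into medium A).
n₂ = n₁ tan θ_B = 1.358 × tan 49.84° = 1.609.

n ≈ 1.609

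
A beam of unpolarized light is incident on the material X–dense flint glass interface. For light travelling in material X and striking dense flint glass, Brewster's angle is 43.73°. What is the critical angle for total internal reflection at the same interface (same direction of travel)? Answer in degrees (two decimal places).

tan θ_B = n₂/n₁ = tan 43.73° = 0.9566.
Total internal reflection: sin θ_c = n₂/n₁ = 0.9566.
θ_c = arcsin(0.9566) = 73.06°.

θ_c ≈ 73.06°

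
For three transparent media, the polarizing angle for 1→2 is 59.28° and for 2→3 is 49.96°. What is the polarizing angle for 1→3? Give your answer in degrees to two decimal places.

θ_B ≈ 63.47°

n₂/n₁ = tan 59.28° = 1.6829 and n₃/n₂ = tan 49.96° = 1.1901.
So n₃/n₁ = (n₂/n₁)(n₃/n₂) = 1.6829 × 1.1901 = 2.0027.
θ_B(1→3) = arctan(2.0027) = 63.47°.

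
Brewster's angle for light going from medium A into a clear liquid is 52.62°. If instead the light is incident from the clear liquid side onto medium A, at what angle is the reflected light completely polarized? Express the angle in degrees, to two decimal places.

θ_B' ≈ 37.38°

Reversing the direction swaps n₁ and n₂, so tan θ_B' = 1/tan θ_B and θ_B' = 90° − θ_B.
Hence θ_B' = 90° − 52.62° = 37.38°.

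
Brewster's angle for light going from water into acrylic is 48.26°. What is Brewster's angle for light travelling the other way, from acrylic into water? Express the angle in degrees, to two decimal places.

θ_B' ≈ 41.74°

tan θ_B' = n₁/n₂ = 1/tan θ_B, so θ_B' = 90° − θ_B.
θ_B' = 90° − 48.26° = 41.74°.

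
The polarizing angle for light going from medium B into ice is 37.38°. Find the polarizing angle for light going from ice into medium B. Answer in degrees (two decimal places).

The two Brewster angles are complementary: θ_B' = 90° − θ_B = 90° − 37.38° = 52.62°.

θ_B' ≈ 52.62°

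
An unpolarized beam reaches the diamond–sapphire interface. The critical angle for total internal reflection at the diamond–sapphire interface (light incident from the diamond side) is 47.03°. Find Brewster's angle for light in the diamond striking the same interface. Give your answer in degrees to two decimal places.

At the critical angle sin θ_c = n₂/n₁, giving n₂/n₁ = sin 47.03° = 0.7317.
Then tan θ_B = n₂/n₁ = 0.7317, so θ_B = arctan 0.7317 = 36.19°.

θ_B ≈ 36.19°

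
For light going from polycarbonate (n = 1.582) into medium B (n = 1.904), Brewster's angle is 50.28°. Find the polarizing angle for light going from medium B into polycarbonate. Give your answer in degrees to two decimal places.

θ_B' ≈ 39.72°

tan θ_B' = n₁/n₂ = 1/tan θ_B, so θ_B' = 90° − θ_B.
θ_B' = 90° − 50.28° = 39.72°.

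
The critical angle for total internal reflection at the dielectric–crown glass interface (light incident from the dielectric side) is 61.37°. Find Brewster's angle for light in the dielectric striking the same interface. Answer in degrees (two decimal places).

n₂/n₁ = sin θ_c = sin 61.37° = 0.8777.
tan θ_B equals the same ratio, so θ_B = arctan(0.8777) = 41.27°.

θ_B ≈ 41.27°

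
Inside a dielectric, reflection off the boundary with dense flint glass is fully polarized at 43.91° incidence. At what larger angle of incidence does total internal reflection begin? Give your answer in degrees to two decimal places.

tan θ_B = n₂/n₁ = tan 43.91° = 0.9627.
Total internal reflection: sin θ_c = n₂/n₁ = 0.9627.
θ_c = arcsin(0.9627) = 74.29°.

θ_c ≈ 74.29°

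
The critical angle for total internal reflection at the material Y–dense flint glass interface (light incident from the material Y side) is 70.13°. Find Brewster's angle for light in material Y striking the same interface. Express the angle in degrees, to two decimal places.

θ_B ≈ 43.24°

n₂/n₁ = sin θ_c = sin 70.13° = 0.9405.
tan θ_B equals the same ratio, so θ_B = arctan(0.9405) = 43.24°.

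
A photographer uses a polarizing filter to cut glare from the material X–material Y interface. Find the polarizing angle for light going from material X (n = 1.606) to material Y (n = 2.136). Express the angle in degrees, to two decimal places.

θ_B ≈ 53.06°

At Brewster's angle the reflected and refracted rays are perpendicular, which with Snell's law gives tan θ_B = n₂/n₁.
Brewster's condition: tan θ_B = n₂/n₁ = 2.136/1.606 = 1.3300. Taking the arctangent, θ_B = 53.06°.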